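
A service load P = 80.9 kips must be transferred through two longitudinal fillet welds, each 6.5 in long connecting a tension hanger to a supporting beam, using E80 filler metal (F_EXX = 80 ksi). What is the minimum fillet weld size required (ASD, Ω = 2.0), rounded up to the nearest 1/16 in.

Total weld length L = 13 in.
Required throat t_e = P × Ω / (0.6 F_EXX × L) = 80.9 × 2.0 / (0.6 × 80 × 13) = 0.2593 in.
Required leg w = t_e / 0.707 = 0.3668 in → use 3/8 in.

w = 3/8 in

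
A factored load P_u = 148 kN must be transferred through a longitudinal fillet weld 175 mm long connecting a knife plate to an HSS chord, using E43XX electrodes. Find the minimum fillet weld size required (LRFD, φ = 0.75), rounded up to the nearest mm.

E43XX → F_EXX = 430 MPa.
Total weld length L = 175 mm.
Required throat t_e = P_u / (φ × 0.6 F_EXX × L) = 148 / (0.75 × 0.6 × 430 × 175 × 10⁻³) = 4.371 mm.
Required leg w = t_e / 0.707 = 6.182 mm → use 7 mm.

w = 7 mm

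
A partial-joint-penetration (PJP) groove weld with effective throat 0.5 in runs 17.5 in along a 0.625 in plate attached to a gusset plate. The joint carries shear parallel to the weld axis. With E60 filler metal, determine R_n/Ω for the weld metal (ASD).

E60XX → F_EXX = 60 ksi.
Effective throat (given) t_e = 0.5 in.
A_we = 0.5 × 17.5 = 8.75 in².
F_nw = 0.6 F_EXX = 36 ksi.
R_n/Ω = (36 × 8.75) / 2.0 = 157.5 kip.

R_n/Ω ≈ 158 kip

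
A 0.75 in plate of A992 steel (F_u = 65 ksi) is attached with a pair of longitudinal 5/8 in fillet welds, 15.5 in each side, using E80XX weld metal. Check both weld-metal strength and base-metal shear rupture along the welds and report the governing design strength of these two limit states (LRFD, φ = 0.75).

E80XX → F_EXX = 80 ksi.
t_e = 0.707 × 0.625 = 0.4419 in; L = 31 in.
Weld metal: φR_n = 0.75 × 0.6 × 80 × 0.4419 × 31 = 493.1 kip.
Base metal (shear rupture): φR_n = 0.75 × 0.6 × 65 × 0.75 × 31 = 680.1 kip.
Governing: weld metal.

φR_n ≈ 493 kip (weld metal governs)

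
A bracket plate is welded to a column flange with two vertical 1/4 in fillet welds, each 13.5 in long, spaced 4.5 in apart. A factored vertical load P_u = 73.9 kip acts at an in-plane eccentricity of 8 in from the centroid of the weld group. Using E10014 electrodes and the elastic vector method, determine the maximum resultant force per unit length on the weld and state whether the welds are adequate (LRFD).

f_max ≈ 8.94 kip/in; NOT adequate

E100XX → F_EXX = 100 ksi.
Total weld length L_w = 27 in. Treat welds as unit-width lines.
Polar moment about centroid: J = 2[d³/12 + d(b/2)²] = 2[13.5³/12 + 13.5×2.25²] = 546.8 in³.
Direct shear f_v = P/L_w = 73.9 / 27 = 2.737 kip/in (vertical).
Torsion M = P·e = 73.9 × 8 = 591.2 kip·in.
Critical point at (x, y) = (2.25, 6.75) from centroid. f_tx = M·y/J = 7.299 kip/in; f_ty = M·x/J = 2.433 kip/in.
Resultant f_max = √[f_tx² + (f_v + f_ty)²] = √[7.299² + (2.737 + 2.433)²] = 8.944 kip/in.
Capacity per unit length: φr_n = 0.75 × 0.6 × 100 × (0.707 × 0.25) = 7.954 kip/in.
8.944 > 7.954 → NOT adequate.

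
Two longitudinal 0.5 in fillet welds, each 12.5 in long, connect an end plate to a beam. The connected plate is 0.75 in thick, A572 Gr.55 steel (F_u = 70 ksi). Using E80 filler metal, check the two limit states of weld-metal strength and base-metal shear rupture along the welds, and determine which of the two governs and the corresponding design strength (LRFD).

φR_n ≈ 318 kips (weld metal governs)

E80XX → F_EXX = 80 ksi.
t_e = 0.707 × 0.5 = 0.3535 in; L = 25 in.
Weld metal: φR_n = 0.75 × 0.6 × 80 × 0.3535 × 25 = 318.1 kips.
Base metal (shear rupture): φR_n = 0.75 × 0.6 × 70 × 0.75 × 25 = 590.6 kips.
Governing: weld metal.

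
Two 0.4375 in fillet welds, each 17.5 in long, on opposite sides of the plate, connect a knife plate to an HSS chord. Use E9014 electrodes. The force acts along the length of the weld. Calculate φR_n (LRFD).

E90XX → F_EXX = 90 ksi.
Effective throat t_e = 0.707 × 0.4375 = 0.3093 in.
Total length L = 35 in; A_we = 0.3093 × 35 = 10.83 in².
F_nw = 0.6 F_EXX = 0.6 × 90 = 54 ksi.
φR_n = 0.75 × 54 × 10.83 = 438.5 kips.

φR_n ≈ 438 kips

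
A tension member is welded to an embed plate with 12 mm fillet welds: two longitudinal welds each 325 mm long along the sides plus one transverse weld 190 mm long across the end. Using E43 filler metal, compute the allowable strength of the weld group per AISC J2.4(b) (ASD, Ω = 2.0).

R_n/Ω ≈ 919 kN

E43XX → F_EXX = 430 MPa.
t_e = 0.707 × 12 = 8.484 mm.
R_nwl = 0.6 × 430 × 8.484 × 650 × 10⁻³ = 1423 kN (longitudinal, 2 welds).
R_nwt = 0.6 × 430 × 8.484 × 190 × 10⁻³ = 415.9 kN (transverse, base value).
(i) R_nwl + R_nwt = 1839 kN; (ii) 0.85 R_nwl + 1.5 R_nwt = 1833 kN.
R_n = max = 1839 kN [governs: (i)]; R_n/Ω = 919.3 kN.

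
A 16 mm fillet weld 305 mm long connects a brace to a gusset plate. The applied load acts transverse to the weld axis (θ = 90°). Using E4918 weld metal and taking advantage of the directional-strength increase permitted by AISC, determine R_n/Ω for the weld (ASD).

E49XX → F_EXX = 490 MPa.
t_e = 0.707 × 16 = 11.31 mm; A_we = 11.31 × 305 = 3450 mm².
Directional factor: 1.0 + 0.5 sin^1.5(90°) = 1.5.
F_nw = 0.6 × 490 × 1.5 = 441 MPa.
R_n/Ω = (441 × 3450) / 2.0 × 10⁻³ = 760.8 kN.

R_n/Ω ≈ 761 kN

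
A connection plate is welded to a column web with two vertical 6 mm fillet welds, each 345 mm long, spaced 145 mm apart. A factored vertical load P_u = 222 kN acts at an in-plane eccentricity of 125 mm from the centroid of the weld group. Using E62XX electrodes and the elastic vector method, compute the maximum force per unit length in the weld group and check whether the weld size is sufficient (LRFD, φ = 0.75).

E62XX → F_EXX = 620 MPa.
Total weld length L_w = 690 mm. Treat welds as unit-width lines.
Polar moment about centroid: J = 2[d³/12 + d(b/2)²] = 2[345³/12 + 345×72.5²] = 10470000 mm³.
Direct shear f_v = P/L_w = 222×10³ / 690 = 321.7 N/mm (vertical).
Torsion M = P·e = 222×10³ × 125 = 27750000 N·mm.
Critical point at (x, y) = (72.5, 172.5) from centroid. f_tx = M·y/J = 457.2 N/mm; f_ty = M·x/J = 192.1 N/mm.
Resultant f_max = √[f_tx² + (f_v + f_ty)²] = √[457.2² + (321.7 + 192.1)²] = 687.8 N/mm.
Capacity per unit length: φr_n = 0.75 × 0.6 × 620 × (0.707 × 6) = 1184 N/mm.
687.8 ≤ 1184 → adequate.

f_max ≈ 688 N/mm; adequate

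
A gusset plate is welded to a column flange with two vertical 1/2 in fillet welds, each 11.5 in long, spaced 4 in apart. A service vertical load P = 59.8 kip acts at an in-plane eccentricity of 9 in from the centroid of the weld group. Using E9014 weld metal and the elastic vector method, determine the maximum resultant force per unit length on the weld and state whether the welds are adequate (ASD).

E90XX → F_EXX = 90 ksi.
Total weld length L_w = 23 in. Treat welds as unit-width lines.
Polar moment about centroid: J = 2[d³/12 + d(b/2)²] = 2[11.5³/12 + 11.5×2²] = 345.5 in³.
Direct shear f_v = P/L_w = 59.8 / 23 = 2.6 kip/in (vertical).
Torsion M = P·e = 59.8 × 9 = 538.2 kip·in.
Critical point at (x, y) = (2, 5.75) from centroid. f_tx = M·y/J = 8.958 kip/in; f_ty = M·x/J = 3.116 kip/in.
Resultant f_max = √[f_tx² + (f_v + f_ty)²] = √[8.958² + (2.6 + 3.116)²] = 10.63 kip/in.
Capacity per unit length: r_n/Ω = (1/2.0) × 0.6 × 90 × (0.707 × 0.5) = 9.544 kip/in.
10.63 > 9.544 → NOT adequate.

f_max ≈ 10.6 kip/in; NOT adequate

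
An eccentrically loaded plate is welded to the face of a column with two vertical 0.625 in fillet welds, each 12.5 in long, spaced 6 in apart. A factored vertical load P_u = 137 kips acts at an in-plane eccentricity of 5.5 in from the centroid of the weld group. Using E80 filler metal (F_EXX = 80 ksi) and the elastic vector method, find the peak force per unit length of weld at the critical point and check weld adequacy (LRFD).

Total weld length L_w = 25 in. Treat welds as unit-width lines.
Polar moment about centroid: J = 2[d³/12 + d(b/2)²] = 2[12.5³/12 + 12.5×3²] = 550.5 in³.
Direct shear f_v = P/L_w = 137 / 25 = 5.48 kip/in (vertical).
Torsion M = P·e = 137 × 5.5 = 753.5 kip·in.
Critical point at (x, y) = (3, 6.25) from centroid. f_tx = M·y/J = 8.554 kip/in; f_ty = M·x/J = 4.106 kip/in.
Resultant f_max = √[f_tx² + (f_v + f_ty)²] = √[8.554² + (5.48 + 4.106)²] = 12.85 kip/in.
Capacity per unit length: φr_n = 0.75 × 0.6 × 80 × (0.707 × 0.625) = 15.91 kip/in.
12.85 ≤ 15.91 → adequate.

f_max ≈ 12.8 kip/in; adequate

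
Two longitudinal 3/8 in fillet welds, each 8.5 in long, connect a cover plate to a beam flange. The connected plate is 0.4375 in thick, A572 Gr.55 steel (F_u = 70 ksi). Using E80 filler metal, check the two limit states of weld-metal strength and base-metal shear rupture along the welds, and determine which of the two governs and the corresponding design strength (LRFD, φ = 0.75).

E80XX → F_EXX = 80 ksi.
t_e = 0.707 × 0.375 = 0.2651 in; L = 17 in.
Weld metal: φR_n = 0.75 × 0.6 × 80 × 0.2651 × 17 = 162.3 kips.
Base metal (shear rupture): φR_n = 0.75 × 0.6 × 70 × 0.4375 × 17 = 234.3 kips.
Governing: weld metal.

φR_n ≈ 162 kips (weld metal governs)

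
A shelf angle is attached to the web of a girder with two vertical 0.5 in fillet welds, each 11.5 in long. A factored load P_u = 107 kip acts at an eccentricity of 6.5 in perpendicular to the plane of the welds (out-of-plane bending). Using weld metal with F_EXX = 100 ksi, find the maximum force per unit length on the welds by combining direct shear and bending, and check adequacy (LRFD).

L_w = 2 × 11.5 = 23 in; section modulus (unit throat) S = 2 × L²/6 = 44.08 in².
Direct shear f_v = P/L_w = 107/23 = 4.652 kip/in.
Moment M = P × e = 107 × 6.5 = 695.5 kip·in; bending f_b = M/S = 15.78 kip/in.
f_max = √(f_v² + f_b²) = √(4.652² + 15.78²) = 16.45 kip/in.
φr_n = 0.75 × 0.6 × 100 × (0.707 × 0.5) = 15.91 kip/in → NOT adequate.

f_max ≈ 16.4 kip/in; NOT adequate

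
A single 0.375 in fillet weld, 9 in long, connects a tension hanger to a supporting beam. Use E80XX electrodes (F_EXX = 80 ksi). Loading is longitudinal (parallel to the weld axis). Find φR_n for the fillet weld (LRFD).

φR_n ≈ 85.9 kip

Effective throat t_e = 0.707 × 0.375 = 0.2651 in.
Total length L = 9 in; A_we = 0.2651 × 9 = 2.386 in².
F_nw = 0.6 F_EXX = 0.6 × 80 = 48 ksi.
φR_n = 0.75 × 48 × 2.386 = 85.9 kip.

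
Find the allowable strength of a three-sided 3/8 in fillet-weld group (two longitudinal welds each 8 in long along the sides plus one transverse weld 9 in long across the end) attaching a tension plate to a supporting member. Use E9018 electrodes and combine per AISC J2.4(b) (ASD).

R_n/Ω ≈ 194 kips

E90XX → F_EXX = 90 ksi.
t_e = 0.707 × 0.375 = 0.2651 in.
R_nwl = 0.6 × 90 × 0.2651 × 16 = 229.1 kips (longitudinal, 2 welds).
R_nwt = 0.6 × 90 × 0.2651 × 9 = 128.9 kips (transverse, base value).
(i) R_nwl + R_nwt = 357.9 kips; (ii) 0.85 R_nwl + 1.5 R_nwt = 388 kips.
R_n = max = 388 kips [governs: (ii)]; R_n/Ω = 194 kips.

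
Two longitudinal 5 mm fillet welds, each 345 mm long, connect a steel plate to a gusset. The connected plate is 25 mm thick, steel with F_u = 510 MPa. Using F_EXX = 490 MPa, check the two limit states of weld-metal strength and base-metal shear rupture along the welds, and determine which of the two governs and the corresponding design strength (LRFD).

φR_n ≈ 538 kN (weld metal governs)

t_e = 0.707 × 5 = 3.535 mm; L = 690 mm.
Weld metal: φR_n = 0.75 × 0.6 × 490 × 3.535 × 690 × 10⁻³ = 537.8 kN.
Base metal (shear rupture): φR_n = 0.75 × 0.6 × 510 × 25 × 690 × 10⁻³ = 3959 kN.
Governing: weld metal.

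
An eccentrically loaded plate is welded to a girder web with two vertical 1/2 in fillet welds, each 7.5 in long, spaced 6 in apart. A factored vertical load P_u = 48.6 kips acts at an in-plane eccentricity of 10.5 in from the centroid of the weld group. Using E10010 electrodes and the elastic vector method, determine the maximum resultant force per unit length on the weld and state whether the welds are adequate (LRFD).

E100XX → F_EXX = 100 ksi.
Total weld length L_w = 15 in. Treat welds as unit-width lines.
Polar moment about centroid: J = 2[d³/12 + d(b/2)²] = 2[7.5³/12 + 7.5×3²] = 205.3 in³.
Direct shear f_v = P/L_w = 48.6 / 15 = 3.24 kip/in (vertical).
Torsion M = P·e = 48.6 × 10.5 = 510.3 kip·in.
Critical point at (x, y) = (3, 3.75) from centroid. f_tx = M·y/J = 9.321 kip/in; f_ty = M·x/J = 7.456 kip/in.
Resultant f_max = √[f_tx² + (f_v + f_ty)²] = √[9.321² + (3.24 + 7.456)²] = 14.19 kip/in.
Capacity per unit length: φr_n = 0.75 × 0.6 × 100 × (0.707 × 0.5) = 15.91 kip/in.
14.19 ≤ 15.91 → adequate.

f_max ≈ 14.2 kip/in; adequate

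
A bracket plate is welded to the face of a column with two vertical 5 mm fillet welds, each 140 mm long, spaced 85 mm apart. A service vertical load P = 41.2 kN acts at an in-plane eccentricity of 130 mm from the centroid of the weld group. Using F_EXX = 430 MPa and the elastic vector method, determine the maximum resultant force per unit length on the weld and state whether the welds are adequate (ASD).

Total weld length L_w = 280 mm. Treat welds as unit-width lines.
Polar moment about centroid: J = 2[d³/12 + d(b/2)²] = 2[140³/12 + 140×42.5²] = 963100 mm³.
Direct shear f_v = P/L_w = 41.2×10³ / 280 = 147.1 N/mm (vertical).
Torsion M = P·e = 41.2×10³ × 130 = 5356000 N·mm.
Critical point at (x, y) = (42.5, 70) from centroid. f_tx = M·y/J = 389.3 N/mm; f_ty = M·x/J = 236.4 N/mm.
Resultant f_max = √[f_tx² + (f_v + f_ty)²] = √[389.3² + (147.1 + 236.4)²] = 546.5 N/mm.
Capacity per unit length: r_n/Ω = (1/2.0) × 0.6 × 430 × (0.707 × 5) = 456 N/mm.
546.5 > 456 → NOT adequate.

f_max ≈ 546 N/mm; NOT adequate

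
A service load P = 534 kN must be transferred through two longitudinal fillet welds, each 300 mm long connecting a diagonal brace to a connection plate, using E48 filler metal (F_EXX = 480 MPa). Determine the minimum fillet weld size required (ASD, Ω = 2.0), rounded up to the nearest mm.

w = 9 mm

Total weld length L = 600 mm.
Required throat t_e = P × Ω / (0.6 F_EXX × L) = 534 × 2.0 / (0.6 × 480 × 600 × 10⁻³) = 6.181 mm.
Required leg w = t_e / 0.707 = 8.742 mm → use 9 mm.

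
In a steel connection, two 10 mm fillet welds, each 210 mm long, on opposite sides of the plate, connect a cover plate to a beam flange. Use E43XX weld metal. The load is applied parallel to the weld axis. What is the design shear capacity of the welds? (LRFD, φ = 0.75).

φR_n ≈ 575 kN

E43XX → F_EXX = 430 MPa.
Effective throat t_e = 0.707 × 10 = 7.07 mm.
Total length L = 420 mm; A_we = 7.07 × 420 = 2969 mm².
F_nw = 0.6 F_EXX = 0.6 × 430 = 258 MPa.
φR_n = 0.75 × 258 × 2969 × 10⁻³ = 574.6 kN.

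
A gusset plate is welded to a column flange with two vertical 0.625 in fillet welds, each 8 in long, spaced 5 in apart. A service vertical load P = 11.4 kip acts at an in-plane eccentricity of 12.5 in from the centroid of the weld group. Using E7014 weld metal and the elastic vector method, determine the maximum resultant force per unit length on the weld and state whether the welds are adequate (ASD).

f_max ≈ 4.05 kip/in; adequate

E70XX → F_EXX = 70 ksi.
Total weld length L_w = 16 in. Treat welds as unit-width lines.
Polar moment about centroid: J = 2[d³/12 + d(b/2)²] = 2[8³/12 + 8×2.5²] = 185.3 in³.
Direct shear f_v = P/L_w = 11.4 / 16 = 0.7125 kip/in (vertical).
Torsion M = P·e = 11.4 × 12.5 = 142.5 kip·in.
Critical point at (x, y) = (2.5, 4) from centroid. f_tx = M·y/J = 3.076 kip/in; f_ty = M·x/J = 1.922 kip/in.
Resultant f_max = √[f_tx² + (f_v + f_ty)²] = √[3.076² + (0.7125 + 1.922)²] = 4.05 kip/in.
Capacity per unit length: r_n/Ω = (1/2.0) × 0.6 × 70 × (0.707 × 0.625) = 9.279 kip/in.
4.05 ≤ 9.279 → adequate.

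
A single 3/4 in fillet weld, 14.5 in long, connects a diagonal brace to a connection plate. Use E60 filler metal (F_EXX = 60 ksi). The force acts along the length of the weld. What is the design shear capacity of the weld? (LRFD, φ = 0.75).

Effective throat t_e = 0.707 × 0.75 = 0.5302 in.
Total length L = 14.5 in; A_we = 0.5302 × 14.5 = 7.689 in².
F_nw = 0.6 F_EXX = 0.6 × 60 = 36 ksi.
φR_n = 0.75 × 36 × 7.689 = 207.6 kips.

φR_n ≈ 208 kips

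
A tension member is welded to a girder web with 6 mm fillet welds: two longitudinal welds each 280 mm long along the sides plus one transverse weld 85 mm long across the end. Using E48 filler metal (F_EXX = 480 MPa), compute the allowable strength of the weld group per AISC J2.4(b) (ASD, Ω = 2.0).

R_n/Ω ≈ 394 kN

t_e = 0.707 × 6 = 4.242 mm.
R_nwl = 0.6 × 480 × 4.242 × 560 × 10⁻³ = 684.1 kN (longitudinal, 2 welds).
R_nwt = 0.6 × 480 × 4.242 × 85 × 10⁻³ = 103.8 kN (transverse, base value).
(i) R_nwl + R_nwt = 788 kN; (ii) 0.85 R_nwl + 1.5 R_nwt = 737.3 kN.
R_n = max = 788 kN [governs: (i)]; R_n/Ω = 394 kN.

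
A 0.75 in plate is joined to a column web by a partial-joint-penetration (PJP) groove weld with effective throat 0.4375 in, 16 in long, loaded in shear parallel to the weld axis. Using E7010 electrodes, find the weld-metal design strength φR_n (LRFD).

E70XX → F_EXX = 70 ksi.
Effective throat (given) t_e = 0.4375 in.
A_we = 0.4375 × 16 = 7 in².
F_nw = 0.6 F_EXX = 42 ksi.
φR_n = 0.75 × 42 × 7 = 220.5 kips.

φR_n ≈ 220 kips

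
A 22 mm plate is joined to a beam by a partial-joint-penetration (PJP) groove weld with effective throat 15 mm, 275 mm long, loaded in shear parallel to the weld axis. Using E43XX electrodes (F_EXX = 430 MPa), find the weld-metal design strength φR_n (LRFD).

Effective throat (given) t_e = 15 mm.
A_we = 15 × 275 = 4125 mm².
F_nw = 0.6 F_EXX = 258 MPa.
φR_n = 0.75 × 258 × 4125 × 10⁻³ = 798.2 kN.

φR_n ≈ 798 kN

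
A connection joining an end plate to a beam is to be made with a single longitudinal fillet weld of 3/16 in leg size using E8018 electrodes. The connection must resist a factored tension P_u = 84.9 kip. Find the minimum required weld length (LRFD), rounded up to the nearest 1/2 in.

L = 18 in

E80XX → F_EXX = 80 ksi.
Throat t_e = 0.707 × 0.1875 = 0.1326 in.
φr_n = 0.75 × 0.6 × 80 × 0.1326 = 4.772 kip/in.
L_req = P_u / φr_n = 84.9 / 4.772 = 17.79 in total.
Round up → use L = 18 in.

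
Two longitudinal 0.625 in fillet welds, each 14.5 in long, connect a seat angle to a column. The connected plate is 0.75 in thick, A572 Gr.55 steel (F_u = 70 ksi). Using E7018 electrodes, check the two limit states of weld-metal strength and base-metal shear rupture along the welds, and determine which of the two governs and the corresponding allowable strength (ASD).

E70XX → F_EXX = 70 ksi.
t_e = 0.707 × 0.625 = 0.4419 in; L = 29 in.
Weld metal: R_n/Ω = (1/2.0) × 0.6 × 70 × 0.4419 × 29 = 269.1 kip.
Base metal (shear rupture): R_n/Ω = (1/2.0) × 0.6 × 70 × 0.75 × 29 = 456.8 kip.
Governing: weld metal.

R_n/Ω ≈ 269 kip (weld metal governs)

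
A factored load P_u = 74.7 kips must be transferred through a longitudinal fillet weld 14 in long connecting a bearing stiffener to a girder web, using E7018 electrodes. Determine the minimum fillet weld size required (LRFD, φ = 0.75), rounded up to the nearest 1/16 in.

E70XX → F_EXX = 70 ksi.
Total weld length L = 14 in.
Required throat t_e = P_u / (φ × 0.6 F_EXX × L) = 74.7 / (0.75 × 0.6 × 70 × 14) = 0.1694 in.
Required leg w = t_e / 0.707 = 0.2396 in → use 1/4 in.

w = 1/4 in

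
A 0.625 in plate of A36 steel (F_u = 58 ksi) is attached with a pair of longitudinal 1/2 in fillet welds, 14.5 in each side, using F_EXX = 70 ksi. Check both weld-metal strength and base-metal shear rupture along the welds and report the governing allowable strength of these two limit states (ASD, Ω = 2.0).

R_n/Ω ≈ 215 kip (weld metal governs)

t_e = 0.707 × 0.5 = 0.3535 in; L = 29 in.
Weld metal: R_n/Ω = (1/2.0) × 0.6 × 70 × 0.3535 × 29 = 215.3 kip.
Base metal (shear rupture): R_n/Ω = (1/2.0) × 0.6 × 58 × 0.625 × 29 = 315.4 kip.
Governing: weld metal.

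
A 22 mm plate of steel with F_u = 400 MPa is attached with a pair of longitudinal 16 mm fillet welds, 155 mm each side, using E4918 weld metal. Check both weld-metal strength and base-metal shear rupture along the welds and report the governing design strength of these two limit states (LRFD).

φR_n ≈ 773 kN (weld metal governs)

E49XX → F_EXX = 490 MPa.
t_e = 0.707 × 16 = 11.31 mm; L = 310 mm.
Weld metal: φR_n = 0.75 × 0.6 × 490 × 11.31 × 310 × 10⁻³ = 773.2 kN.
Base metal (shear rupture): φR_n = 0.75 × 0.6 × 400 × 22 × 310 × 10⁻³ = 1228 kN.
Governing: weld metal.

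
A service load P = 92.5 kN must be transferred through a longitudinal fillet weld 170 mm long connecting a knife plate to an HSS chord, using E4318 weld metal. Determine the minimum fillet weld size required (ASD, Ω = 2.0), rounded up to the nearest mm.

E43XX → F_EXX = 430 MPa.
Total weld length L = 170 mm.
Required throat t_e = P × Ω / (0.6 F_EXX × L) = 92.5 × 2.0 / (0.6 × 430 × 170 × 10⁻³) = 4.218 mm.
Required leg w = t_e / 0.707 = 5.966 mm → use 6 mm.

w = 6 mm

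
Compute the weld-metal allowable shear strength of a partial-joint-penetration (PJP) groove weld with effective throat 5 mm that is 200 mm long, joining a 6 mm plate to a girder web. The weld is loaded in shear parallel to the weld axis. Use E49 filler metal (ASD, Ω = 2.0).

E49XX → F_EXX = 490 MPa.
Effective throat (given) t_e = 5 mm.
A_we = 5 × 200 = 1000 mm².
F_nw = 0.6 F_EXX = 294 MPa.
R_n/Ω = (294 × 1000) / 2.0 × 10⁻³ = 147 kN.

R_n/Ω ≈ 147 kN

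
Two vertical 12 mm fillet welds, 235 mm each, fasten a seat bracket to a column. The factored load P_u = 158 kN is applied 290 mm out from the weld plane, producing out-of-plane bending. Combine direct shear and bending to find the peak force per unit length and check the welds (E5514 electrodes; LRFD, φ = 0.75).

E55XX → F_EXX = 550 MPa.
L_w = 2 × 235 = 470 mm; section modulus (unit throat) S = 2 × L²/6 = 18410 mm².
Direct shear f_v = P/L_w = 158×10³/470 = 336.2 N/mm.
Moment M = P × e = 158×10³ × 290 = 45820000 N·mm; bending f_b = M/S = 2489 N/mm.
f_max = √(f_v² + f_b²) = √(336.2² + 2489²) = 2512 N/mm.
φr_n = 0.75 × 0.6 × 550 × (0.707 × 12) = 2100 N/mm → NOT adequate.

f_max ≈ 2510 N/mm; NOT adequate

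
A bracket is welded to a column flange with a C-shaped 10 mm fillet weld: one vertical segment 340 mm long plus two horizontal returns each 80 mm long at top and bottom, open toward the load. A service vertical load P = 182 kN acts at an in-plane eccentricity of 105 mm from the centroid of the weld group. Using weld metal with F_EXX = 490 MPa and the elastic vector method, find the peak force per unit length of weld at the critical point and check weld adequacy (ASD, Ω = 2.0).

Total weld length L_w = 500 mm. Treat welds as unit-width lines.
Centroid: x̄ = 2×80×40 / 500 = 12.8 mm from the vertical weld.
Polar moment about centroid: J = I_x + I_y = [340³/12 + 2×80×170²] + [340×12.8² + 2(80³/12 + 80×27.2²)] = 8159000 mm³.
Direct shear f_v = P/L_w = 182×10³ / 500 = 364 N/mm (vertical).
Torsion M = P·e = 182×10³ × 105 = 19110000 N·mm.
Critical point at (x, y) = (67.2, 170) from centroid. f_tx = M·y/J = 398.2 N/mm; f_ty = M·x/J = 157.4 N/mm.
Resultant f_max = √[f_tx² + (f_v + f_ty)²] = √[398.2² + (364 + 157.4)²] = 656.1 N/mm.
Capacity per unit length: r_n/Ω = (1/2.0) × 0.6 × 490 × (0.707 × 10) = 1039 N/mm.
656.1 ≤ 1039 → adequate.

f_max ≈ 656 N/mm; adequate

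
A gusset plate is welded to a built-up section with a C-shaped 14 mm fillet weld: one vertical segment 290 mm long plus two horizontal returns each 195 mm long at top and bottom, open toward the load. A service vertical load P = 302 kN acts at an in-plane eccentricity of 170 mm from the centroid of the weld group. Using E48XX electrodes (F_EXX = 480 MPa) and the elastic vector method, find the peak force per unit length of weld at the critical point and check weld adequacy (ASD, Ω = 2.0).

f_max ≈ 1140 N/mm; adequate

Total weld length L_w = 680 mm. Treat welds as unit-width lines.
Centroid: x̄ = 2×195×97.5 / 680 = 55.92 mm from the vertical weld.
Polar moment about centroid: J = I_x + I_y = [290³/12 + 2×195×145²] + [290×55.92² + 2(195³/12 + 195×41.58²)] = 13050000 mm³.
Direct shear f_v = P/L_w = 302×10³ / 680 = 444.1 N/mm (vertical).
Torsion M = P·e = 302×10³ × 170 = 51340000 N·mm.
Critical point at (x, y) = (139.1, 145) from centroid. f_tx = M·y/J = 570.5 N/mm; f_ty = M·x/J = 547.2 N/mm.
Resultant f_max = √[f_tx² + (f_v + f_ty)²] = √[570.5² + (444.1 + 547.2)²] = 1144 N/mm.
Capacity per unit length: r_n/Ω = (1/2.0) × 0.6 × 480 × (0.707 × 14) = 1425 N/mm.
1144 ≤ 1425 → adequate.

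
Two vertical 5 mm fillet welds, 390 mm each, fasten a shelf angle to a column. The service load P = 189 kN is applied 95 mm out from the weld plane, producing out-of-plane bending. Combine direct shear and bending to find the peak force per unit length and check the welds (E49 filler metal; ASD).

E49XX → F_EXX = 490 MPa.
L_w = 2 × 390 = 780 mm; section modulus (unit throat) S = 2 × L²/6 = 50700 mm².
Direct shear f_v = P/L_w = 189×10³/780 = 242.3 N/mm.
Moment M = P × e = 189×10³ × 95 = 17955000 N·mm; bending f_b = M/S = 354.1 N/mm.
f_max = √(f_v² + f_b²) = √(242.3² + 354.1²) = 429.1 N/mm.
r_n/Ω = (1/2.0) × 0.6 × 490 × (0.707 × 5) = 519.6 N/mm → adequate.

f_max ≈ 429 N/mm; adequate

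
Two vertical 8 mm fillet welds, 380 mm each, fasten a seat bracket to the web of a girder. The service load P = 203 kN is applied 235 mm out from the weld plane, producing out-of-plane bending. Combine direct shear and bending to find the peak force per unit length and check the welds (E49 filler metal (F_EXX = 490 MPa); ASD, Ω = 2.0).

L_w = 2 × 380 = 760 mm; section modulus (unit throat) S = 2 × L²/6 = 48130 mm².
Direct shear f_v = P/L_w = 203×10³/760 = 267.1 N/mm.
Moment M = P × e = 203×10³ × 235 = 47705000 N·mm; bending f_b = M/S = 991.1 N/mm.
f_max = √(f_v² + f_b²) = √(267.1² + 991.1²) = 1026 N/mm.
r_n/Ω = (1/2.0) × 0.6 × 490 × (0.707 × 8) = 831.4 N/mm → NOT adequate.

f_max ≈ 1030 N/mm; NOT adequate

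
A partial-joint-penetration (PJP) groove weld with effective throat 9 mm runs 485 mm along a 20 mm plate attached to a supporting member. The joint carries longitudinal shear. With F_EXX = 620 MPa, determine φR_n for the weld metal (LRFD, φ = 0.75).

Effective throat (given) t_e = 9 mm.
A_we = 9 × 485 = 4365 mm².
F_nw = 0.6 F_EXX = 372 MPa.
φR_n = 0.75 × 372 × 4365 × 10⁻³ = 1218 kN.

φR_n ≈ 1220 kN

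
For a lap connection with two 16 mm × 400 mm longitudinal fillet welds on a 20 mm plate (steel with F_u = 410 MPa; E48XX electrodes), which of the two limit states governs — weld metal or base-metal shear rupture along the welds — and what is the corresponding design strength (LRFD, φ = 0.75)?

E48XX → F_EXX = 480 MPa.
t_e = 0.707 × 16 = 11.31 mm; L = 800 mm.
Weld metal: φR_n = 0.75 × 0.6 × 480 × 11.31 × 800 × 10⁻³ = 1955 kN.
Base metal (shear rupture): φR_n = 0.75 × 0.6 × 410 × 20 × 800 × 10⁻³ = 2952 kN.
Governing: weld metal.

φR_n ≈ 1950 kN (weld metal governs)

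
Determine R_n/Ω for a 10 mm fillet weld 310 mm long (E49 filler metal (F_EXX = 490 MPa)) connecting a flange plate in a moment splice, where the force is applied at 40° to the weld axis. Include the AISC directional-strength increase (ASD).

t_e = 0.707 × 10 = 7.07 mm; A_we = 7.07 × 310 = 2192 mm².
Directional factor: 1.0 + 0.5 sin^1.5(40°) = 1.258.
F_nw = 0.6 × 490 × 1.258 = 369.8 MPa.
R_n/Ω = (369.8 × 2192) / 2.0 × 10⁻³ = 405.2 kN.

R_n/Ω ≈ 405 kN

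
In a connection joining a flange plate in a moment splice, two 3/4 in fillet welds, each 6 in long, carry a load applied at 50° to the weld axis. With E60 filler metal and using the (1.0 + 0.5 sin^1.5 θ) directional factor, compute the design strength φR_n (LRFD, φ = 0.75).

E60XX → F_EXX = 60 ksi.
t_e = 0.707 × 0.75 = 0.5302 in; A_we = 0.5302 × 12 = 6.363 in².
Directional factor: 1.0 + 0.5 sin^1.5(50°) = 1.335.
F_nw = 0.6 × 60 × 1.335 = 48.07 ksi.
φR_n = 0.75 × 48.07 × 6.363 = 229.4 kips.

φR_n ≈ 229 kips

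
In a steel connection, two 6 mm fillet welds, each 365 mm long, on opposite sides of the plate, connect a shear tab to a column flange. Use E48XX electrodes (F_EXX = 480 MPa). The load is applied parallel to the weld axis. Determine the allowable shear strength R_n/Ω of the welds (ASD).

R_n/Ω ≈ 446 kN

Effective throat t_e = 0.707 × 6 = 4.242 mm.
Total length L = 730 mm; A_we = 4.242 × 730 = 3097 mm².
F_nw = 0.6 F_EXX = 0.6 × 480 = 288 MPa.
R_n = 288 × 3097 × 10⁻³ = 891.8 kN; R_n/Ω = 891.8/2.0 = 445.9 kN.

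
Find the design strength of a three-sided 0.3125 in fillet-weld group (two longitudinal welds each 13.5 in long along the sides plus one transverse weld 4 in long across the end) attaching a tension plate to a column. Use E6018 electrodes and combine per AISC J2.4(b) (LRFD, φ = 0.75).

φR_n ≈ 185 kip

E60XX → F_EXX = 60 ksi.
t_e = 0.707 × 0.3125 = 0.2209 in.
R_nwl = 0.6 × 60 × 0.2209 × 27 = 214.8 kip (longitudinal, 2 welds).
R_nwt = 0.6 × 60 × 0.2209 × 4 = 31.81 kip (transverse, base value).
(i) R_nwl + R_nwt = 246.6 kip; (ii) 0.85 R_nwl + 1.5 R_nwt = 230.3 kip.
R_n = max = 246.6 kip [governs: (i)]; φR_n = 184.9 kip.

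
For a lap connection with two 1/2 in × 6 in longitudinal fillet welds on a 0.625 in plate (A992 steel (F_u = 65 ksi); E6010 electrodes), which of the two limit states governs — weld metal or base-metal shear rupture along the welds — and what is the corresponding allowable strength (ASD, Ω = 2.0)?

R_n/Ω ≈ 76.4 kips (weld metal governs)

E60XX → F_EXX = 60 ksi.
t_e = 0.707 × 0.5 = 0.3535 in; L = 12 in.
Weld metal: R_n/Ω = (1/2.0) × 0.6 × 60 × 0.3535 × 12 = 76.36 kips.
Base metal (shear rupture): R_n/Ω = (1/2.0) × 0.6 × 65 × 0.625 × 12 = 146.2 kips.
Governing: weld metal.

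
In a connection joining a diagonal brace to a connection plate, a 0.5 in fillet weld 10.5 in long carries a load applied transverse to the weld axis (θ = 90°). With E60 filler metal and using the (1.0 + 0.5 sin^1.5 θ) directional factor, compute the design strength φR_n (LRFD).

E60XX → F_EXX = 60 ksi.
t_e = 0.707 × 0.5 = 0.3535 in; A_we = 0.3535 × 10.5 = 3.712 in².
Directional factor: 1.0 + 0.5 sin^1.5(90°) = 1.5.
F_nw = 0.6 × 60 × 1.5 = 54 ksi.
φR_n = 0.75 × 54 × 3.712 = 150.3 kip.

φR_n ≈ 150 kip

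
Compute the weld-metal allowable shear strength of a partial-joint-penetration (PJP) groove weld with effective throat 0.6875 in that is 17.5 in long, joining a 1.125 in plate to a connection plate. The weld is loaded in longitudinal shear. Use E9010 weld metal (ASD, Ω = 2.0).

E90XX → F_EXX = 90 ksi.
Effective throat (given) t_e = 0.6875 in.
A_we = 0.6875 × 17.5 = 12.03 in².
F_nw = 0.6 F_EXX = 54 ksi.
R_n/Ω = (54 × 12.03) / 2.0 = 324.8 kips.

R_n/Ω ≈ 325 kips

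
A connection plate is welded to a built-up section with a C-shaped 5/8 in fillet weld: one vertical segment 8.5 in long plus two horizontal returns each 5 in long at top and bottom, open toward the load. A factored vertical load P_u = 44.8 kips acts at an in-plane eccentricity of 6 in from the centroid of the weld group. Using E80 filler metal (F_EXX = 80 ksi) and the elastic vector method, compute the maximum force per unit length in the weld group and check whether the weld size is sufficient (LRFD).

f_max ≈ 7.17 kip/in; adequate

Total weld length L_w = 18.5 in. Treat welds as unit-width lines.
Centroid: x̄ = 2×5×2.5 / 18.5 = 1.351 in from the vertical weld.
Polar moment about centroid: J = I_x + I_y = [8.5³/12 + 2×5×4.25²] + [8.5×1.351² + 2(5³/12 + 5×1.149²)] = 281.4 in³.
Direct shear f_v = P/L_w = 44.8 / 18.5 = 2.422 kip/in (vertical).
Torsion M = P·e = 44.8 × 6 = 268.8 kip·in.
Critical point at (x, y) = (3.649, 4.25) from centroid. f_tx = M·y/J = 4.06 kip/in; f_ty = M·x/J = 3.486 kip/in.
Resultant f_max = √[f_tx² + (f_v + f_ty)²] = √[4.06² + (2.422 + 3.486)²] = 7.168 kip/in.
Capacity per unit length: φr_n = 0.75 × 0.6 × 80 × (0.707 × 0.625) = 15.91 kip/in.
7.168 ≤ 15.91 → adequate.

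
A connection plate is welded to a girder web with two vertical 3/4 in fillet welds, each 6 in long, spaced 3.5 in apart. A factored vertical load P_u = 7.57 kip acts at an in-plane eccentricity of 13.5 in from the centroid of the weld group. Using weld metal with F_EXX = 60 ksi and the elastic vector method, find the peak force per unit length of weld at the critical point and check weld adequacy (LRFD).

f_max ≈ 5.23 kip/in; adequate

Total weld length L_w = 12 in. Treat welds as unit-width lines.
Polar moment about centroid: J = 2[d³/12 + d(b/2)²] = 2[6³/12 + 6×1.75²] = 72.75 in³.
Direct shear f_v = P/L_w = 7.57 / 12 = 0.6308 kip/in (vertical).
Torsion M = P·e = 7.57 × 13.5 = 102.2 kip·in.
Critical point at (x, y) = (1.75, 3) from centroid. f_tx = M·y/J = 4.214 kip/in; f_ty = M·x/J = 2.458 kip/in.
Resultant f_max = √[f_tx² + (f_v + f_ty)²] = √[4.214² + (0.6308 + 2.458)²] = 5.225 kip/in.
Capacity per unit length: φr_n = 0.75 × 0.6 × 60 × (0.707 × 0.75) = 14.32 kip/in.
5.225 ≤ 14.32 → adequate.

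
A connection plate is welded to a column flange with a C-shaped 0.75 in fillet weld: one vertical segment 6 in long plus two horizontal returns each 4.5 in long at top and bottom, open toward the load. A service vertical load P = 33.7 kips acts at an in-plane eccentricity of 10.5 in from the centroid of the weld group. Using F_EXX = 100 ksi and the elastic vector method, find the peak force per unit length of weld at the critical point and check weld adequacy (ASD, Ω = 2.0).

Total weld length L_w = 15 in. Treat welds as unit-width lines.
Centroid: x̄ = 2×4.5×2.25 / 15 = 1.35 in from the vertical weld.
Polar moment about centroid: J = I_x + I_y = [6³/12 + 2×4.5×3²] + [6×1.35² + 2(4.5³/12 + 4.5×0.9²)] = 132.4 in³.
Direct shear f_v = P/L_w = 33.7 / 15 = 2.247 kip/in (vertical).
Torsion M = P·e = 33.7 × 10.5 = 353.85 kip·in.
Critical point at (x, y) = (3.15, 3) from centroid. f_tx = M·y/J = 8.017 kip/in; f_ty = M·x/J = 8.418 kip/in.
Resultant f_max = √[f_tx² + (f_v + f_ty)²] = √[8.017² + (2.247 + 8.418)²] = 13.34 kip/in.
Capacity per unit length: r_n/Ω = (1/2.0) × 0.6 × 100 × (0.707 × 0.75) = 15.91 kip/in.
13.34 ≤ 15.91 → adequate.

f_max ≈ 13.3 kip/in; adequate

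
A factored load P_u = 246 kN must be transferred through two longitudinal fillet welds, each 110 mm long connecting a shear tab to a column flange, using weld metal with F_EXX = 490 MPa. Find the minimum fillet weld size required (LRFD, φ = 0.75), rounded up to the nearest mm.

Total weld length L = 220 mm.
Required throat t_e = P_u / (φ × 0.6 F_EXX × L) = 246 / (0.75 × 0.6 × 490 × 220 × 10⁻³) = 5.071 mm.
Required leg w = t_e / 0.707 = 7.173 mm → use 8 mm.

w = 8 mm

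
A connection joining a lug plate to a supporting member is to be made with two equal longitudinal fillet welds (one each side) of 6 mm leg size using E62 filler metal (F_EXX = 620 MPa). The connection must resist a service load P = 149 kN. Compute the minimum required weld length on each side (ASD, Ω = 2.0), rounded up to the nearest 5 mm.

Throat t_e = 0.707 × 6 = 4.242 mm.
r_n/Ω = (0.6 × 620 × 4.242) / 2.0 = 789 N/mm = 0.789 kN/mm.
L_req = P / (r_n/Ω) = 149 / 0.789 = 188.8 mm total.
Per side: 188.8 / 2 = 94.42 mm.
Round up → use L = 95 mm on each side.

L = 95 mm on each side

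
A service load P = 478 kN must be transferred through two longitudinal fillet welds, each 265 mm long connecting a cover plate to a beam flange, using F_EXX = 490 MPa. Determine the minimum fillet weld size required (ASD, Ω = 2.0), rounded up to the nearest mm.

w = 9 mm

Total weld length L = 530 mm.
Required throat t_e = P × Ω / (0.6 F_EXX × L) = 478 × 2.0 / (0.6 × 490 × 530 × 10⁻³) = 6.135 mm.
Required leg w = t_e / 0.707 = 8.678 mm → use 9 mm.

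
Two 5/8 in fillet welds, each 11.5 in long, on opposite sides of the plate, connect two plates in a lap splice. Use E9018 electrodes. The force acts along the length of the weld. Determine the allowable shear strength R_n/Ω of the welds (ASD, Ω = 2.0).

R_n/Ω ≈ 274 kip

E90XX → F_EXX = 90 ksi.
Effective throat t_e = 0.707 × 0.625 = 0.4419 in.
Total length L = 23 in; A_we = 0.4419 × 23 = 10.16 in².
F_nw = 0.6 F_EXX = 0.6 × 90 = 54 ksi.
R_n = 54 × 10.16 = 548.8 kip; R_n/Ω = 548.8/2.0 = 274.4 kip.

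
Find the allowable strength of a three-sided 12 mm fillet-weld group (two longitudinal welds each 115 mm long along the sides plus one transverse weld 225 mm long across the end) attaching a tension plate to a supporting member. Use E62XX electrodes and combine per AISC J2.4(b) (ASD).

E62XX → F_EXX = 620 MPa.
t_e = 0.707 × 12 = 8.484 mm.
R_nwl = 0.6 × 620 × 8.484 × 230 × 10⁻³ = 725.9 kN (longitudinal, 2 welds).
R_nwt = 0.6 × 620 × 8.484 × 225 × 10⁻³ = 710.1 kN (transverse, base value).
(i) R_nwl + R_nwt = 1436 kN; (ii) 0.85 R_nwl + 1.5 R_nwt = 1682 kN.
R_n = max = 1682 kN [governs: (ii)]; R_n/Ω = 841.1 kN.

R_n/Ω ≈ 841 kN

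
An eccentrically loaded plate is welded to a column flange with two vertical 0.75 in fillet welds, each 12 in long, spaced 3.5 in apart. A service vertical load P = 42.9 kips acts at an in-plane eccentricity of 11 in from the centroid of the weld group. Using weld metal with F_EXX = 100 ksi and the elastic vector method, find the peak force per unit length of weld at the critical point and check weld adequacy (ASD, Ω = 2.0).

f_max ≈ 8.83 kip/in; adequate

Total weld length L_w = 24 in. Treat welds as unit-width lines.
Polar moment about centroid: J = 2[d³/12 + d(b/2)²] = 2[12³/12 + 12×1.75²] = 361.5 in³.
Direct shear f_v = P/L_w = 42.9 / 24 = 1.787 kip/in (vertical).
Torsion M = P·e = 42.9 × 11 = 471.9 kip·in.
Critical point at (x, y) = (1.75, 6) from centroid. f_tx = M·y/J = 7.832 kip/in; f_ty = M·x/J = 2.284 kip/in.
Resultant f_max = √[f_tx² + (f_v + f_ty)²] = √[7.832² + (1.787 + 2.284)²] = 8.828 kip/in.
Capacity per unit length: r_n/Ω = (1/2.0) × 0.6 × 100 × (0.707 × 0.75) = 15.91 kip/in.
8.828 ≤ 15.91 → adequate.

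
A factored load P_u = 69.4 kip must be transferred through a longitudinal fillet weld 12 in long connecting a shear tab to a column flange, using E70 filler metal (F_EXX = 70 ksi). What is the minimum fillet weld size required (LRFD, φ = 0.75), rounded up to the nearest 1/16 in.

w = 5/16 in

Total weld length L = 12 in.
Required throat t_e = P_u / (φ × 0.6 F_EXX × L) = 69.4 / (0.75 × 0.6 × 70 × 12) = 0.1836 in.
Required leg w = t_e / 0.707 = 0.2597 in → use 5/16 in.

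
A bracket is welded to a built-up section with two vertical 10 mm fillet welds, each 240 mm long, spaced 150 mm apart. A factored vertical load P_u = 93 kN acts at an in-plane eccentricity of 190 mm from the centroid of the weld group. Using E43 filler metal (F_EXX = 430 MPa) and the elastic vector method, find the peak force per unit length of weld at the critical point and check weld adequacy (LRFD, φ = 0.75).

Total weld length L_w = 480 mm. Treat welds as unit-width lines.
Polar moment about centroid: J = 2[d³/12 + d(b/2)²] = 2[240³/12 + 240×75²] = 5004000 mm³.
Direct shear f_v = P/L_w = 93×10³ / 480 = 193.8 N/mm (vertical).
Torsion M = P·e = 93×10³ × 190 = 17670000 N·mm.
Critical point at (x, y) = (75, 120) from centroid. f_tx = M·y/J = 423.7 N/mm; f_ty = M·x/J = 264.8 N/mm.
Resultant f_max = √[f_tx² + (f_v + f_ty)²] = √[423.7² + (193.8 + 264.8)²] = 624.4 N/mm.
Capacity per unit length: φr_n = 0.75 × 0.6 × 430 × (0.707 × 10) = 1368 N/mm.
624.4 ≤ 1368 → adequate.

f_max ≈ 624 N/mm; adequate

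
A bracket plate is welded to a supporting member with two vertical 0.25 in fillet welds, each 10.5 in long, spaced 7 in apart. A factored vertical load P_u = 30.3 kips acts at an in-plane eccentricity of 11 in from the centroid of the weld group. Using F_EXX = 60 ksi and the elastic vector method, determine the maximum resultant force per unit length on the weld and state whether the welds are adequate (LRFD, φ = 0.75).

f_max ≈ 5.6 kip/in; NOT adequate

Total weld length L_w = 21 in. Treat welds as unit-width lines.
Polar moment about centroid: J = 2[d³/12 + d(b/2)²] = 2[10.5³/12 + 10.5×3.5²] = 450.2 in³.
Direct shear f_v = P/L_w = 30.3 / 21 = 1.443 kip/in (vertical).
Torsion M = P·e = 30.3 × 11 = 333.3 kip·in.
Critical point at (x, y) = (3.5, 5.25) from centroid. f_tx = M·y/J = 3.887 kip/in; f_ty = M·x/J = 2.591 kip/in.
Resultant f_max = √[f_tx² + (f_v + f_ty)²] = √[3.887² + (1.443 + 2.591)²] = 5.602 kip/in.
Capacity per unit length: φr_n = 0.75 × 0.6 × 60 × (0.707 × 0.25) = 4.772 kip/in.
5.602 > 4.772 → NOT adequate.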